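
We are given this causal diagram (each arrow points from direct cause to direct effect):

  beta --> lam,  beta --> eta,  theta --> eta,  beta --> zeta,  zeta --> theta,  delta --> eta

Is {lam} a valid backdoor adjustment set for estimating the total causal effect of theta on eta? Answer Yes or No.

No

Backdoor paths from theta to eta (paths whose first edge points into theta):
  P1: theta <- zeta <- beta -> eta
Condition 1 (no descendant of theta in the set): holds — descendants of theta are {eta}; none are in {lam}.
Condition 2 (every backdoor path blocked by {lam}):
  P1: open — no interior node is in the conditioning set.
{lam} does not satisfy the backdoor criterion.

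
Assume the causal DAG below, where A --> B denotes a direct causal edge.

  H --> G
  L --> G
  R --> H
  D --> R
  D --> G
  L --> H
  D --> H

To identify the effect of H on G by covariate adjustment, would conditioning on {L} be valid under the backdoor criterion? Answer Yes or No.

No

Backdoor paths from H to G (paths whose first edge points into H):
  P1: H <- L -> G
  P2: H <- D -> G
  P3: H <- R <- D -> G
Condition 1 (no descendant of H in the set): holds — descendants of H are {G}; none are in {L}.
Condition 2 (every backdoor path blocked by {L}):
  P1: blocked at fork node L ∈ conditioning set.
  P2: open — no interior node is in the conditioning set.
  P3: open — no interior node is in the conditioning set.
{L} does not satisfy the backdoor criterion.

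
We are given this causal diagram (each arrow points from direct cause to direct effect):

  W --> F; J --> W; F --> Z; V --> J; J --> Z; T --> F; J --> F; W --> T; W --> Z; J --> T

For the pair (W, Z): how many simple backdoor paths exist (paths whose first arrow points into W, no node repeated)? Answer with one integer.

3

A backdoor path from W to Z is any simple undirected path whose first edge points into W (i.e. leaves W via a parent).
Parents of W: {J}.
Enumerating:
  P1: W <- J -> T -> F -> Z
  P2: W <- J -> F -> Z
  P3: W <- J -> Z
That exhausts the simple backdoor paths. Count: 3.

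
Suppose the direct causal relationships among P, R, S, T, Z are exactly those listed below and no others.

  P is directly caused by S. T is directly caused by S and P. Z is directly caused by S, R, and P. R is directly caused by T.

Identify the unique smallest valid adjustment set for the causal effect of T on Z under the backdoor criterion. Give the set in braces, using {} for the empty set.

{P, S}

Variables eligible for adjustment (non-descendants of T, excluding T and Z): {P, S}.
Backdoor paths from T to Z:
  P1: T <- S -> P -> Z
  P2: T <- S -> Z
  P3: T <- P <- S -> Z
  P4: T <- P -> Z
The empty set is not sufficient: P1 (T <- S -> P -> Z) has no collider blocking it and no conditioned non-collider, so it is open.
Try {P, S}:
  P1: blocked at fork node S ∈ conditioning set.
  P2: blocked at fork node S ∈ conditioning set.
  P3: blocked at chain node P ∈ conditioning set.
  P4: blocked at fork node P ∈ conditioning set.
{P, S} contains no descendant of T and blocks every backdoor path.
Every element of {P, S} is needed (dropping P leaves P4 open; dropping S leaves P2 open), so no proper subset is valid.
Among all size-2 subsets of the eligible variables, only {P, S} blocks every backdoor path, so it is the unique smallest valid adjustment set.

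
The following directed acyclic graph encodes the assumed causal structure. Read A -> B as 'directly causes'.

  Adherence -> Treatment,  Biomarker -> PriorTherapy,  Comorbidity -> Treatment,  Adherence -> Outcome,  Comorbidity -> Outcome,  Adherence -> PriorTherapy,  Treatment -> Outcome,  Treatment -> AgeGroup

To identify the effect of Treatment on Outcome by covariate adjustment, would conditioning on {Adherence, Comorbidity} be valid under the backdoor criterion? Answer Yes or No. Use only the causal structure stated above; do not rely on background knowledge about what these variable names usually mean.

Yes

Backdoor paths from Treatment to Outcome (paths whose first edge points into Treatment):
  P1: Treatment <- Comorbidity -> Outcome
  P2: Treatment <- Adherence -> Outcome
Condition 1 (no descendant of Treatment in the set): holds — descendants of Treatment are {AgeGroup, Outcome}; none are in {Adherence, Comorbidity}.
Condition 2 (every backdoor path blocked by {Adherence, Comorbidity}):
  P1: blocked at fork node Comorbidity ∈ conditioning set.
  P2: blocked at fork node Adherence ∈ conditioning set.
{Adherence, Comorbidity} satisfies the backdoor criterion.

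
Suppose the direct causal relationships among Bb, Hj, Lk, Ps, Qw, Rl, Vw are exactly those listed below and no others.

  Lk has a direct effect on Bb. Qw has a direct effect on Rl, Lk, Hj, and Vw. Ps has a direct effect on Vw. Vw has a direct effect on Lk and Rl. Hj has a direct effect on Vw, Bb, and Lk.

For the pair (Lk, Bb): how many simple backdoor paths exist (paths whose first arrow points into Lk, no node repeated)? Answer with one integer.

7

A backdoor path from Lk to Bb is any simple undirected path whose first edge points into Lk (i.e. leaves Lk via a parent).
Parents of Lk: {Hj, Qw, Vw}.
Enumerating:
  P1: Lk <- Qw -> Hj -> Bb
  P2: Lk <- Qw -> Vw <- Hj -> Bb
  P3: Lk <- Qw -> Rl <- Vw <- Hj -> Bb
  P4: Lk <- Hj -> Bb
  P5: Lk <- Vw <- Qw -> Hj -> Bb
  P6: Lk <- Vw <- Hj -> Bb
  P7: Lk <- Vw -> Rl <- Qw -> Hj -> Bb
That exhausts the simple backdoor paths. Count: 7.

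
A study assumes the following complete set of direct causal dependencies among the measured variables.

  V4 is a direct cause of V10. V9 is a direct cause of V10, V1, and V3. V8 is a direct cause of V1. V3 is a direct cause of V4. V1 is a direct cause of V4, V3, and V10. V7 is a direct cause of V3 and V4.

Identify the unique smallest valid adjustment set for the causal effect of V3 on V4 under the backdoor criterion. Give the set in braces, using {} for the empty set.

{V1, V7}

Variables eligible for adjustment (non-descendants of V3, excluding V3 and V4): {V1, V7, V8, V9}.
Backdoor paths from V3 to V4:
  P1: V3 <- V9 -> V1 -> V4
  P2: V3 <- V9 -> V1 -> V10 <- V4
  P3: V3 <- V9 -> V10 <- V1 -> V4
  P4: V3 <- V9 -> V10 <- V4
  P5: V3 <- V1 <- V9 -> V10 <- V4
  P6: V3 <- V1 -> V4
  P7: V3 <- V1 -> V10 <- V4
  P8: V3 <- V7 -> V4
The empty set is not sufficient: P1 (V3 <- V9 -> V1 -> V4) has no collider blocking it and no conditioned non-collider, so it is open.
Try {V1, V7}:
  P1: blocked at chain node V1 ∈ conditioning set.
  P2: blocked at chain node V1 ∈ conditioning set.
  P3: blocked at collider V10 (neither it nor any descendant is in the conditioning set).
  P4: blocked at collider V10 (neither it nor any descendant is in the conditioning set).
  P5: blocked at chain node V1 ∈ conditioning set.
  P6: blocked at fork node V1 ∈ conditioning set.
  P7: blocked at fork node V1 ∈ conditioning set.
  P8: blocked at fork node V7 ∈ conditioning set.
{V1, V7} contains no descendant of V3 and blocks every backdoor path.
Every element of {V1, V7} is needed (dropping V1 leaves P1 open; dropping V7 leaves P8 open), so no proper subset is valid.
Among all size-2 subsets of the eligible variables, only {V1, V7} blocks every backdoor path, so it is the unique smallest valid adjustment set.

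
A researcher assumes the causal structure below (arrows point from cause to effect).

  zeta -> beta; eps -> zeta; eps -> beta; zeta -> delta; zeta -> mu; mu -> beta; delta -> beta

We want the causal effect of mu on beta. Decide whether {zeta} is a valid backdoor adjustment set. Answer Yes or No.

Yes

Backdoor paths from mu to beta (paths whose first edge points into mu):
  P1: mu <- zeta <- eps -> beta
  P2: mu <- zeta -> delta -> beta
  P3: mu <- zeta -> beta
Condition 1 (no descendant of mu in the set): holds — descendants of mu are {beta}; none are in {zeta}.
Condition 2 (every backdoor path blocked by {zeta}):
  P1: blocked at chain node zeta ∈ conditioning set.
  P2: blocked at fork node zeta ∈ conditioning set.
  P3: blocked at fork node zeta ∈ conditioning set.
{zeta} satisfies the backdoor criterion.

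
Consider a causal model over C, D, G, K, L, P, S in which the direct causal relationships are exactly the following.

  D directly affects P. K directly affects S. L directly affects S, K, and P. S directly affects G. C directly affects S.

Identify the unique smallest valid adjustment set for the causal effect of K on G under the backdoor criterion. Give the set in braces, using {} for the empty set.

Variables eligible for adjustment (non-descendants of K, excluding K and G): {C, D, L, P}.
Backdoor paths from K to G:
  P1: K <- L -> S -> G
The empty set is not sufficient: P1 (K <- L -> S -> G) has no collider blocking it and no conditioned non-collider, so it is open.
Try {L}:
  P1: blocked at fork node L ∈ conditioning set.
{L} contains no descendant of K and blocks every backdoor path.
No other singleton works — e.g. {D} leaves P1 open — so {L} is the unique smallest valid adjustment set.

{L}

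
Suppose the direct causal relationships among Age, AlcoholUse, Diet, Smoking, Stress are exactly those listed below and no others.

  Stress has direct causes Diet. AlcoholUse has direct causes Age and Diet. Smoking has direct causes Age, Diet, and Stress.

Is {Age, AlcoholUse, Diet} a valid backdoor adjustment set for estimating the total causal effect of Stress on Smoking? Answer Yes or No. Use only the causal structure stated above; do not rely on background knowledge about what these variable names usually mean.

Backdoor paths from Stress to Smoking (paths whose first edge points into Stress):
  P1: Stress <- Diet -> AlcoholUse <- Age -> Smoking
  P2: Stress <- Diet -> Smoking
Condition 1 (no descendant of Stress in the set): holds — descendants of Stress are {Smoking}; none are in {Age, AlcoholUse, Diet}.
Condition 2 (every backdoor path blocked by {Age, AlcoholUse, Diet}):
  P1: blocked at fork node Diet ∈ conditioning set.
  P2: blocked at fork node Diet ∈ conditioning set.
{Age, AlcoholUse, Diet} satisfies the backdoor criterion.

Yes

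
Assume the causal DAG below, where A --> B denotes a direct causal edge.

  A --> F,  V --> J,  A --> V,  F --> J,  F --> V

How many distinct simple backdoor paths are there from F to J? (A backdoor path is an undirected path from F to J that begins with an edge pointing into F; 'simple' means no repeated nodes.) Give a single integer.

A backdoor path from F to J is any simple undirected path whose first edge points into F (i.e. leaves F via a parent).
Parents of F: {A}.
Enumerating:
  P1: F <- A -> V -> J
That exhausts the simple backdoor paths. Count: 1.

1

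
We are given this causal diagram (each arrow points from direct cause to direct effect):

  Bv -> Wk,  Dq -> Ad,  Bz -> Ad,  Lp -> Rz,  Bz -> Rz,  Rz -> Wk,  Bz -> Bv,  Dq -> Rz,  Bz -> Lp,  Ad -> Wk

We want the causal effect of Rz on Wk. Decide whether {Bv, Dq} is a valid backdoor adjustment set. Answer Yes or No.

No

Backdoor paths from Rz to Wk (paths whose first edge points into Rz):
  P1: Rz <- Bz -> Ad -> Wk
  P2: Rz <- Bz -> Bv -> Wk
  P3: Rz <- Dq -> Ad <- Bz -> Bv -> Wk
  P4: Rz <- Dq -> Ad -> Wk
  P5: Rz <- Lp <- Bz -> Ad -> Wk
  P6: Rz <- Lp <- Bz -> Bv -> Wk
Condition 1 (no descendant of Rz in the set): holds — descendants of Rz are {Wk}; none are in {Bv, Dq}.
Condition 2 (every backdoor path blocked by {Bv, Dq}):
  P1: open — no interior node is in the conditioning set.
  P2: blocked at chain node Bv ∈ conditioning set.
  P3: blocked at fork node Dq ∈ conditioning set.
  P4: blocked at fork node Dq ∈ conditioning set.
  P5: open — no interior node is in the conditioning set.
  P6: blocked at chain node Bv ∈ conditioning set.
{Bv, Dq} does not satisfy the backdoor criterion.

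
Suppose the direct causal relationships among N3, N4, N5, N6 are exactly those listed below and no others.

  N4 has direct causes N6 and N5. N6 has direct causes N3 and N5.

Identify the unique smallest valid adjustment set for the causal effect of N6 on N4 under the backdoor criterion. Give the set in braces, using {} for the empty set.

Variables eligible for adjustment (non-descendants of N6, excluding N6 and N4): {N3, N5}.
Backdoor paths from N6 to N4:
  P1: N6 <- N5 -> N4
The empty set is not sufficient: P1 (N6 <- N5 -> N4) has no collider blocking it and no conditioned non-collider, so it is open.
Try {N5}:
  P1: blocked at fork node N5 ∈ conditioning set.
{N5} contains no descendant of N6 and blocks every backdoor path.
No other singleton works — e.g. {N3} leaves P1 open — so {N5} is the unique smallest valid adjustment set.

{N5}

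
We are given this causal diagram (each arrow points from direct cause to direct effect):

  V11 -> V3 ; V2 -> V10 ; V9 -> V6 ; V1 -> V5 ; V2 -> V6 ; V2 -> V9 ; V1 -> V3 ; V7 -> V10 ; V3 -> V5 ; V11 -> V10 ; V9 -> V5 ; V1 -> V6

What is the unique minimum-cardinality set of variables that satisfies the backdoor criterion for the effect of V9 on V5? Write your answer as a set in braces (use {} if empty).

Variables eligible for adjustment (non-descendants of V9, excluding V9 and V5): {V1, V10, V11, V2, V3, V7}.
Backdoor paths from V9 to V5:
  P1: V9 <- V2 -> V10 <- V11 -> V3 <- V1 -> V5
  P2: V9 <- V2 -> V10 <- V11 -> V3 -> V5
  P3: V9 <- V2 -> V6 <- V1 -> V3 -> V5
  P4: V9 <- V2 -> V6 <- V1 -> V5
Each backdoor path contains an unconditioned collider, so every path is already blocked with the empty conditioning set:
  P1: blocked at collider V10 (neither it nor any descendant is in the conditioning set).
  P2: blocked at collider V10 (neither it nor any descendant is in the conditioning set).
  P3: blocked at collider V6 (neither it nor any descendant is in the conditioning set).
  P4: blocked at collider V6 (neither it nor any descendant is in the conditioning set).
The empty set is therefore the unique smallest valid set.

{}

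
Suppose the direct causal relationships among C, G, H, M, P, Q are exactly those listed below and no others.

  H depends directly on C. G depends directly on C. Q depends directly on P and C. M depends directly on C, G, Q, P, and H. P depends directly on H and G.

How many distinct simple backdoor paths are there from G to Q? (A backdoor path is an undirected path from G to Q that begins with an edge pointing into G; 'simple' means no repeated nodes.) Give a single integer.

8

A backdoor path from G to Q is any simple undirected path whose first edge points into G (i.e. leaves G via a parent).
Parents of G: {C}.
Enumerating:
  P1: G <- C -> H -> P -> Q
  P2: G <- C -> H -> P -> M <- Q
  P3: G <- C -> H -> M <- P -> Q
  P4: G <- C -> H -> M <- Q
  P5: G <- C -> Q
  P6: G <- C -> M <- H -> P -> Q
  P7: G <- C -> M <- P -> Q
  P8: G <- C -> M <- Q
That exhausts the simple backdoor paths. Count: 8.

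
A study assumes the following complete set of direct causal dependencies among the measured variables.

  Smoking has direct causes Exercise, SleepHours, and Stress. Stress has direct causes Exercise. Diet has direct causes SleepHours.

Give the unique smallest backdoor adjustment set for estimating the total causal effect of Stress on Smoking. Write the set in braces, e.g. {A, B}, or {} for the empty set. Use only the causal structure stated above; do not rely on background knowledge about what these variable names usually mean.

Variables eligible for adjustment (non-descendants of Stress, excluding Stress and Smoking): {Diet, Exercise, SleepHours}.
Backdoor paths from Stress to Smoking:
  P1: Stress <- Exercise -> Smoking
The empty set is not sufficient: P1 (Stress <- Exercise -> Smoking) has no collider blocking it and no conditioned non-collider, so it is open.
Try {Exercise}:
  P1: blocked at fork node Exercise ∈ conditioning set.
{Exercise} contains no descendant of Stress and blocks every backdoor path.
No other singleton works — e.g. {SleepHours} leaves P1 open — so {Exercise} is the unique smallest valid adjustment set.

{Exercise}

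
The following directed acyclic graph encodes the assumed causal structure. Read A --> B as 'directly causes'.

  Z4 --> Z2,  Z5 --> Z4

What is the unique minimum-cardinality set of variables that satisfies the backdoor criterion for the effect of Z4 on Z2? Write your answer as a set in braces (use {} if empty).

Variables eligible for adjustment (non-descendants of Z4, excluding Z4 and Z2): {Z5}.
Backdoor paths from Z4 to Z2:
  (none)
With no backdoor paths the empty set already satisfies the criterion, and it is trivially minimal.

{}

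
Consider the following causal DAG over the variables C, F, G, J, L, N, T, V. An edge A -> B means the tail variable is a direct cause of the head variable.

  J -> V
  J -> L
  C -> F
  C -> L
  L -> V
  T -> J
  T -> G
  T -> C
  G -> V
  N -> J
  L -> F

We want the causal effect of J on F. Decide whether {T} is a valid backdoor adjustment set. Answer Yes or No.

Backdoor paths from J to F (paths whose first edge points into J):
  P1: J <- T -> C -> L -> F
  P2: J <- T -> C -> F
  P3: J <- T -> G -> V <- L <- C -> F
  P4: J <- T -> G -> V <- L -> F
Condition 1 (no descendant of J in the set): holds — descendants of J are {F, L, V}; none are in {T}.
Condition 2 (every backdoor path blocked by {T}):
  P1: blocked at fork node T ∈ conditioning set.
  P2: blocked at fork node T ∈ conditioning set.
  P3: blocked at fork node T ∈ conditioning set.
  P4: blocked at fork node T ∈ conditioning set.
{T} satisfies the backdoor criterion.

Yes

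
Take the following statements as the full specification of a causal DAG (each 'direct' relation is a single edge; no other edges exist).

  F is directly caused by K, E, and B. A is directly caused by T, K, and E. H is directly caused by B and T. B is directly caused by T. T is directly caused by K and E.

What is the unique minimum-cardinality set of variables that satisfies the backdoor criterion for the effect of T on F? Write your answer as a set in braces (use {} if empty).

Variables eligible for adjustment (non-descendants of T, excluding T and F): {E, K}.
Backdoor paths from T to F:
  P1: T <- E -> A <- K -> F
  P2: T <- E -> F
  P3: T <- K -> A <- E -> F
  P4: T <- K -> F
The empty set is not sufficient: P2 (T <- E -> F) has no collider blocking it and no conditioned non-collider, so it is open.
Try {E, K}:
  P1: blocked at fork node E ∈ conditioning set.
  P2: blocked at fork node E ∈ conditioning set.
  P3: blocked at fork node K ∈ conditioning set.
  P4: blocked at fork node K ∈ conditioning set.
{E, K} contains no descendant of T and blocks every backdoor path.
Every element of {E, K} is needed (dropping E leaves P2 open; dropping K leaves P4 open), so no proper subset is valid.
Among all size-2 subsets of the eligible variables, only {E, K} blocks every backdoor path, so it is the unique smallest valid adjustment set.

{E, K}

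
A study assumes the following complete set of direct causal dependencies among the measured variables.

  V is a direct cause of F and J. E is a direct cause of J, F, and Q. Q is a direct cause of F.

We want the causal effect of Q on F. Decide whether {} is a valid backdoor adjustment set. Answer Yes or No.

Backdoor paths from Q to F (paths whose first edge points into Q):
  P1: Q <- E -> J <- V -> F
  P2: Q <- E -> F
Condition 1 (no descendant of Q in the set): holds — descendants of Q are {F}; none are in {}.
Condition 2 (every backdoor path blocked by {}):
  P1: blocked at collider J (neither it nor any descendant is in the conditioning set).
  P2: open — no interior node is in the conditioning set.
{} does not satisfy the backdoor criterion.

No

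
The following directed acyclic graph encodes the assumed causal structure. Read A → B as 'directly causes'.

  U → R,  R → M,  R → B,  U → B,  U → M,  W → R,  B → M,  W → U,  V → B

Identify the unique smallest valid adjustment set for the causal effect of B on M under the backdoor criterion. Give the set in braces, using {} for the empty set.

{R, U}

Variables eligible for adjustment (non-descendants of B, excluding B and M): {R, U, V, W}.
Backdoor paths from B to M:
  P1: B <- U <- W -> R -> M
  P2: B <- U -> R -> M
  P3: B <- U -> M
  P4: B <- R <- W -> U -> M
  P5: B <- R <- U -> M
  P6: B <- R -> M
The empty set is not sufficient: P1 (B <- U <- W -> R -> M) has no collider blocking it and no conditioned non-collider, so it is open.
Try {R, U}:
  P1: blocked at chain node U ∈ conditioning set.
  P2: blocked at fork node U ∈ conditioning set.
  P3: blocked at fork node U ∈ conditioning set.
  P4: blocked at chain node R ∈ conditioning set.
  P5: blocked at chain node R ∈ conditioning set.
  P6: blocked at fork node R ∈ conditioning set.
{R, U} contains no descendant of B and blocks every backdoor path.
Every element of {R, U} is needed (dropping R leaves P6 open; dropping U leaves P3 open), so no proper subset is valid.
Among all size-2 subsets of the eligible variables, only {R, U} blocks every backdoor path, so it is the unique smallest valid adjustment set.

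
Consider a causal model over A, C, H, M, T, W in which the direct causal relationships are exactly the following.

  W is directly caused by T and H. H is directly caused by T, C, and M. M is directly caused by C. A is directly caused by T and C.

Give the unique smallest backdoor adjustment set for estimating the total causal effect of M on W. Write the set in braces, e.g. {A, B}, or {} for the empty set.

{C}

Variables eligible for adjustment (non-descendants of M, excluding M and W): {A, C, T}.
Backdoor paths from M to W:
  P1: M <- C -> H <- T -> W
  P2: M <- C -> H -> W
  P3: M <- C -> A <- T -> H -> W
  P4: M <- C -> A <- T -> W
The empty set is not sufficient: P2 (M <- C -> H -> W) has no collider blocking it and no conditioned non-collider, so it is open.
Try {C}:
  P1: blocked at fork node C ∈ conditioning set.
  P2: blocked at fork node C ∈ conditioning set.
  P3: blocked at fork node C ∈ conditioning set.
  P4: blocked at fork node C ∈ conditioning set.
{C} contains no descendant of M and blocks every backdoor path.
No other singleton works — e.g. {T} leaves P2 open — so {C} is the unique smallest valid adjustment set.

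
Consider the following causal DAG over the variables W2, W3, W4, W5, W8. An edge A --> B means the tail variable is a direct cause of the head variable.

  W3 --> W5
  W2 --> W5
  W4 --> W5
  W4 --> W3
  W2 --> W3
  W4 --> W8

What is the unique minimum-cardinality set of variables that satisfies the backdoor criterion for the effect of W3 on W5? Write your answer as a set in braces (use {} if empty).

{W2, W4}

Variables eligible for adjustment (non-descendants of W3, excluding W3 and W5): {W2, W4, W8}.
Backdoor paths from W3 to W5:
  P1: W3 <- W2 -> W5
  P2: W3 <- W4 -> W5
The empty set is not sufficient: P1 (W3 <- W2 -> W5) has no collider blocking it and no conditioned non-collider, so it is open.
Try {W2, W4}:
  P1: blocked at fork node W2 ∈ conditioning set.
  P2: blocked at fork node W4 ∈ conditioning set.
{W2, W4} contains no descendant of W3 and blocks every backdoor path.
Every element of {W2, W4} is needed (dropping W2 leaves P1 open; dropping W4 leaves P2 open), so no proper subset is valid.
Among all size-2 subsets of the eligible variables, only {W2, W4} blocks every backdoor path, so it is the unique smallest valid adjustment set.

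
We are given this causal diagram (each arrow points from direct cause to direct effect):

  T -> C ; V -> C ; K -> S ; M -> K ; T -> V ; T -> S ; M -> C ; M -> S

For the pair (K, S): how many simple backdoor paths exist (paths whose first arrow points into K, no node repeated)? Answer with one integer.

A backdoor path from K to S is any simple undirected path whose first edge points into K (i.e. leaves K via a parent).
Parents of K: {M}.
Enumerating:
  P1: K <- M -> C <- T -> S
  P2: K <- M -> C <- V <- T -> S
  P3: K <- M -> S
That exhausts the simple backdoor paths. Count: 3.

3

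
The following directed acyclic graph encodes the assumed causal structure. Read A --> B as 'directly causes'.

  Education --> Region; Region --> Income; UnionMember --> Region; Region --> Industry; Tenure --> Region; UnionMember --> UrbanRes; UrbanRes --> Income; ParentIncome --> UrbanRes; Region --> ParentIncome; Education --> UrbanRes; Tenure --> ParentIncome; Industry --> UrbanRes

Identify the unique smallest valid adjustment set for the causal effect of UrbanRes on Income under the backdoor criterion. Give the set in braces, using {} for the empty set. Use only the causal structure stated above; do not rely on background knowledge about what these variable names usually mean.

Variables eligible for adjustment (non-descendants of UrbanRes, excluding UrbanRes and Income): {Education, Industry, ParentIncome, Region, Tenure, UnionMember}.
Backdoor paths from UrbanRes to Income:
  P1: UrbanRes <- Education -> Region -> Income
  P2: UrbanRes <- UnionMember -> Region -> Income
  P3: UrbanRes <- Industry <- Region -> Income
  P4: UrbanRes <- ParentIncome <- Tenure -> Region -> Income
  P5: UrbanRes <- ParentIncome <- Region -> Income
The empty set is not sufficient: P1 (UrbanRes <- Education -> Region -> Income) has no collider blocking it and no conditioned non-collider, so it is open.
Try {Region}:
  P1: blocked at chain node Region ∈ conditioning set.
  P2: blocked at chain node Region ∈ conditioning set.
  P3: blocked at fork node Region ∈ conditioning set.
  P4: blocked at chain node Region ∈ conditioning set.
  P5: blocked at fork node Region ∈ conditioning set.
{Region} contains no descendant of UrbanRes and blocks every backdoor path.
No other singleton works — e.g. {Tenure} leaves P1 open — so {Region} is the unique smallest valid adjustment set.

{Region}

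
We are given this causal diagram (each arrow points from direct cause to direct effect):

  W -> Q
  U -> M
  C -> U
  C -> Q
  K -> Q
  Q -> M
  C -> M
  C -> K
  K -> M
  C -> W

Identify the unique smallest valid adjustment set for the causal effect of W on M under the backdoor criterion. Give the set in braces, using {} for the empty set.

Variables eligible for adjustment (non-descendants of W, excluding W and M): {C, K, U}.
Backdoor paths from W to M:
  P1: W <- C -> K -> Q -> M
  P2: W <- C -> K -> M
  P3: W <- C -> U -> M
  P4: W <- C -> Q <- K -> M
  P5: W <- C -> Q -> M
  P6: W <- C -> M
The empty set is not sufficient: P1 (W <- C -> K -> Q -> M) has no collider blocking it and no conditioned non-collider, so it is open.
Try {C}:
  P1: blocked at fork node C ∈ conditioning set.
  P2: blocked at fork node C ∈ conditioning set.
  P3: blocked at fork node C ∈ conditioning set.
  P4: blocked at fork node C ∈ conditioning set.
  P5: blocked at fork node C ∈ conditioning set.
  P6: blocked at fork node C ∈ conditioning set.
{C} contains no descendant of W and blocks every backdoor path.
No other singleton works — e.g. {K} leaves P3 open — so {C} is the unique smallest valid adjustment set.

{C}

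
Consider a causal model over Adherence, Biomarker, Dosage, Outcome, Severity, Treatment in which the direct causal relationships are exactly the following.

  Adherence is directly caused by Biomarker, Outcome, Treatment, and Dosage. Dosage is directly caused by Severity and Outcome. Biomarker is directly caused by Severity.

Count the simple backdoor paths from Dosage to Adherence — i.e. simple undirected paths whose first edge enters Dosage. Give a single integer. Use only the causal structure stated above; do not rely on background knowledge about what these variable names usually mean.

2

A backdoor path from Dosage to Adherence is any simple undirected path whose first edge points into Dosage (i.e. leaves Dosage via a parent).
Parents of Dosage: {Outcome, Severity}.
Enumerating:
  P1: Dosage <- Outcome -> Adherence
  P2: Dosage <- Severity -> Biomarker -> Adherence
That exhausts the simple backdoor paths. Count: 2.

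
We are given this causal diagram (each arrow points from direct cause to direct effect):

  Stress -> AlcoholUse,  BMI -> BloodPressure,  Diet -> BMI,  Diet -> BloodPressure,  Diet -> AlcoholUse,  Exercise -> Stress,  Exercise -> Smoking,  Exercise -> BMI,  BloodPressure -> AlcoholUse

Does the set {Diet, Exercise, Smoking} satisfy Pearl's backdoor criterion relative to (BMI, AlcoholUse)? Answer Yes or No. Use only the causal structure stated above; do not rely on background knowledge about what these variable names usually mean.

Yes

Backdoor paths from BMI to AlcoholUse (paths whose first edge points into BMI):
  P1: BMI <- Exercise -> Stress -> AlcoholUse
  P2: BMI <- Diet -> BloodPressure -> AlcoholUse
  P3: BMI <- Diet -> AlcoholUse
Condition 1 (no descendant of BMI in the set): holds — descendants of BMI are {AlcoholUse, BloodPressure}; none are in {Diet, Exercise, Smoking}.
Condition 2 (every backdoor path blocked by {Diet, Exercise, Smoking}):
  P1: blocked at fork node Exercise ∈ conditioning set.
  P2: blocked at fork node Diet ∈ conditioning set.
  P3: blocked at fork node Diet ∈ conditioning set.
{Diet, Exercise, Smoking} satisfies the backdoor criterion.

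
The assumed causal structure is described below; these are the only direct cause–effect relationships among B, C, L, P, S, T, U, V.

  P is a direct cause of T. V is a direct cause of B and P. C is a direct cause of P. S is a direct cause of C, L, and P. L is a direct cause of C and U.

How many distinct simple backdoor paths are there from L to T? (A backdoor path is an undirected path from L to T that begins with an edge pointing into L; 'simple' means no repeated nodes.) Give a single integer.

2

A backdoor path from L to T is any simple undirected path whose first edge points into L (i.e. leaves L via a parent).
Parents of L: {S}.
Enumerating:
  P1: L <- S -> C -> P -> T
  P2: L <- S -> P -> T
That exhausts the simple backdoor paths. Count: 2.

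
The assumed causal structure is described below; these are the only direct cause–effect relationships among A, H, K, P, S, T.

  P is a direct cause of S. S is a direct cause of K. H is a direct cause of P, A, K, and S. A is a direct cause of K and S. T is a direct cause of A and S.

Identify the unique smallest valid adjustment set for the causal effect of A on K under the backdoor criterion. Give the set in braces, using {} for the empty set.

{H, T}

Variables eligible for adjustment (non-descendants of A, excluding A and K): {H, P, T}.
Backdoor paths from A to K:
  P1: A <- T -> S <- H -> K
  P2: A <- T -> S <- P <- H -> K
  P3: A <- T -> S -> K
  P4: A <- H -> P -> S -> K
  P5: A <- H -> S -> K
  P6: A <- H -> K
The empty set is not sufficient: P3 (A <- T -> S -> K) has no collider blocking it and no conditioned non-collider, so it is open.
Try {H, T}:
  P1: blocked at fork node T ∈ conditioning set.
  P2: blocked at fork node T ∈ conditioning set.
  P3: blocked at fork node T ∈ conditioning set.
  P4: blocked at fork node H ∈ conditioning set.
  P5: blocked at fork node H ∈ conditioning set.
  P6: blocked at fork node H ∈ conditioning set.
{H, T} contains no descendant of A and blocks every backdoor path.
Every element of {H, T} is needed (dropping H leaves P4 open; dropping T leaves P3 open), so no proper subset is valid.
Among all size-2 subsets of the eligible variables, only {H, T} blocks every backdoor path, so it is the unique smallest valid adjustment set.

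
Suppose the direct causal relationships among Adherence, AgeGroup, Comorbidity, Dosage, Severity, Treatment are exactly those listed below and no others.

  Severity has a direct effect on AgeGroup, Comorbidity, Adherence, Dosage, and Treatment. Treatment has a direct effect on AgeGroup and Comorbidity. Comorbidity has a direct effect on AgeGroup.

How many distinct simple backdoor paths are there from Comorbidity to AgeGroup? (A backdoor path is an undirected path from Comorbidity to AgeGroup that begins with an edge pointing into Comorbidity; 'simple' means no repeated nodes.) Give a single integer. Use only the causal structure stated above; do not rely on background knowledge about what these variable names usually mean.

4

A backdoor path from Comorbidity to AgeGroup is any simple undirected path whose first edge points into Comorbidity (i.e. leaves Comorbidity via a parent).
Parents of Comorbidity: {Severity, Treatment}.
Enumerating:
  P1: Comorbidity <- Severity -> Treatment -> AgeGroup
  P2: Comorbidity <- Severity -> AgeGroup
  P3: Comorbidity <- Treatment <- Severity -> AgeGroup
  P4: Comorbidity <- Treatment -> AgeGroup
That exhausts the simple backdoor paths. Count: 4.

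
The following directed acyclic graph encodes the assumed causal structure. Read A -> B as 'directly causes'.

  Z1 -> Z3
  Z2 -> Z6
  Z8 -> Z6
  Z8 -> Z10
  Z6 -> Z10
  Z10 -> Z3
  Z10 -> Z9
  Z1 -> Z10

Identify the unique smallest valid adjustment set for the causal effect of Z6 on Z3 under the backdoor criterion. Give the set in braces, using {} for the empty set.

Variables eligible for adjustment (non-descendants of Z6, excluding Z6 and Z3): {Z1, Z2, Z8}.
Backdoor paths from Z6 to Z3:
  P1: Z6 <- Z8 -> Z10 <- Z1 -> Z3
  P2: Z6 <- Z8 -> Z10 -> Z3
The empty set is not sufficient: P2 (Z6 <- Z8 -> Z10 -> Z3) has no collider blocking it and no conditioned non-collider, so it is open.
Try {Z8}:
  P1: blocked at fork node Z8 ∈ conditioning set.
  P2: blocked at fork node Z8 ∈ conditioning set.
{Z8} contains no descendant of Z6 and blocks every backdoor path.
No other singleton works — e.g. {Z2} leaves P2 open — so {Z8} is the unique smallest valid adjustment set.

{Z8}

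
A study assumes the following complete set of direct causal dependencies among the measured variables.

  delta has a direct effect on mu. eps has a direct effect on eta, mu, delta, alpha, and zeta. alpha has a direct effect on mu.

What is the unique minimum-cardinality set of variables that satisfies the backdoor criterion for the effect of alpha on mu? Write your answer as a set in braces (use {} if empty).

Variables eligible for adjustment (non-descendants of alpha, excluding alpha and mu): {delta, eps, eta, zeta}.
Backdoor paths from alpha to mu:
  P1: alpha <- eps -> delta -> mu
  P2: alpha <- eps -> mu
The empty set is not sufficient: P1 (alpha <- eps -> delta -> mu) has no collider blocking it and no conditioned non-collider, so it is open.
Try {eps}:
  P1: blocked at fork node eps ∈ conditioning set.
  P2: blocked at fork node eps ∈ conditioning set.
{eps} contains no descendant of alpha and blocks every backdoor path.
No other singleton works — e.g. {zeta} leaves P1 open — so {eps} is the unique smallest valid adjustment set.

{eps}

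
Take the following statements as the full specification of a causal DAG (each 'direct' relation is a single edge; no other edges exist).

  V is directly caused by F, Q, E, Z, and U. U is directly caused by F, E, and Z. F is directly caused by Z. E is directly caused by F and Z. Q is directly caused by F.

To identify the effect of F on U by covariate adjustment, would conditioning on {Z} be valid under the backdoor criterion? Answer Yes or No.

Backdoor paths from F to U (paths whose first edge points into F):
  P1: F <- Z -> E -> U
  P2: F <- Z -> E -> V <- U
  P3: F <- Z -> U
  P4: F <- Z -> V <- E -> U
  P5: F <- Z -> V <- U
Condition 1 (no descendant of F in the set): holds — descendants of F are {E, Q, U, V}; none are in {Z}.
Condition 2 (every backdoor path blocked by {Z}):
  P1: blocked at fork node Z ∈ conditioning set.
  P2: blocked at fork node Z ∈ conditioning set.
  P3: blocked at fork node Z ∈ conditioning set.
  P4: blocked at fork node Z ∈ conditioning set.
  P5: blocked at fork node Z ∈ conditioning set.
{Z} satisfies the backdoor criterion.

Yes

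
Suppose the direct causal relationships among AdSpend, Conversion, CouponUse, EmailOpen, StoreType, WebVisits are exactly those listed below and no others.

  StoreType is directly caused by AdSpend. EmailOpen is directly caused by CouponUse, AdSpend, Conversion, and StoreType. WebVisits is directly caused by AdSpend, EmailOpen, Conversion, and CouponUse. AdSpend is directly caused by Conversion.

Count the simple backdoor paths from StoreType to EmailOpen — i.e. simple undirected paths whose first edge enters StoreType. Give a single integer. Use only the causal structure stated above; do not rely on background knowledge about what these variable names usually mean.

7

A backdoor path from StoreType to EmailOpen is any simple undirected path whose first edge points into StoreType (i.e. leaves StoreType via a parent).
Parents of StoreType: {AdSpend}.
Enumerating:
  P1: StoreType <- AdSpend <- Conversion -> EmailOpen
  P2: StoreType <- AdSpend <- Conversion -> WebVisits <- CouponUse -> EmailOpen
  P3: StoreType <- AdSpend <- Conversion -> WebVisits <- EmailOpen
  P4: StoreType <- AdSpend -> EmailOpen
  P5: StoreType <- AdSpend -> WebVisits <- CouponUse -> EmailOpen
  P6: StoreType <- AdSpend -> WebVisits <- Conversion -> EmailOpen
  P7: StoreType <- AdSpend -> WebVisits <- EmailOpen
That exhausts the simple backdoor paths. Count: 7.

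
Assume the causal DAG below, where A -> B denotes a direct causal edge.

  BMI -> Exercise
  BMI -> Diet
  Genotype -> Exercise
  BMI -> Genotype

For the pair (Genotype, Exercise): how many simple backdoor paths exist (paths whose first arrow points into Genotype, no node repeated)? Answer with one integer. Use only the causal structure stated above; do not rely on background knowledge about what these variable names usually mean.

A backdoor path from Genotype to Exercise is any simple undirected path whose first edge points into Genotype (i.e. leaves Genotype via a parent).
Parents of Genotype: {BMI}.
Enumerating:
  P1: Genotype <- BMI -> Exercise
That exhausts the simple backdoor paths. Count: 1.

1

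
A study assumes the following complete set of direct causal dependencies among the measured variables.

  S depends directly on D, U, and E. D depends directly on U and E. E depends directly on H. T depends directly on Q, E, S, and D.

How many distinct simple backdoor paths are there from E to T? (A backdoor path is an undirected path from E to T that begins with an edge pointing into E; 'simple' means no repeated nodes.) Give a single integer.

0

A backdoor path from E to T is any simple undirected path whose first edge points into E (i.e. leaves E via a parent).
Parents of E: {H}.
No simple path from any parent of E reaches T without revisiting E, so there are no backdoor paths.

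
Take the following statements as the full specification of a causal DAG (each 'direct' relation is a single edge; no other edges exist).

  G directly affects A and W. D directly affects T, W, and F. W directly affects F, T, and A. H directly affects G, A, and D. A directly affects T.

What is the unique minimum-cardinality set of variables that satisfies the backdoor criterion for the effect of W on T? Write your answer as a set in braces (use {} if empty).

Variables eligible for adjustment (non-descendants of W, excluding W and T): {D, G, H}.
Backdoor paths from W to T:
  P1: W <- D <- H -> G -> A -> T
  P2: W <- D <- H -> A -> T
  P3: W <- D -> T
  P4: W <- G <- H -> D -> T
  P5: W <- G <- H -> A -> T
  P6: W <- G -> A <- H -> D -> T
  P7: W <- G -> A -> T
The empty set is not sufficient: P1 (W <- D <- H -> G -> A -> T) has no collider blocking it and no conditioned non-collider, so it is open.
Try {D, G}:
  P1: blocked at chain node D ∈ conditioning set.
  P2: blocked at chain node D ∈ conditioning set.
  P3: blocked at fork node D ∈ conditioning set.
  P4: blocked at chain node G ∈ conditioning set.
  P5: blocked at chain node G ∈ conditioning set.
  P6: blocked at fork node G ∈ conditioning set.
  P7: blocked at fork node G ∈ conditioning set.
{D, G} contains no descendant of W and blocks every backdoor path.
Every element of {D, G} is needed (dropping D leaves P2 open; dropping G leaves P5 open), so no proper subset is valid.
Among all size-2 subsets of the eligible variables, only {D, G} blocks every backdoor path, so it is the unique smallest valid adjustment set.

{D, G}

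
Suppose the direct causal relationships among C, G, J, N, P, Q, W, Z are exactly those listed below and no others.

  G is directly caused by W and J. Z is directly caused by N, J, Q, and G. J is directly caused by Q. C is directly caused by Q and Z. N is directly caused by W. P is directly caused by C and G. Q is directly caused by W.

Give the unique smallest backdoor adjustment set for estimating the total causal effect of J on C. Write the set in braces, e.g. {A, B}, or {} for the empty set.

Variables eligible for adjustment (non-descendants of J, excluding J and C): {N, Q, W}.
Backdoor paths from J to C:
  P1: J <- Q <- W -> N -> Z <- G -> P <- C
  P2: J <- Q <- W -> N -> Z -> C
  P3: J <- Q <- W -> G -> Z -> C
  P4: J <- Q <- W -> G -> P <- C
  P5: J <- Q -> Z <- N <- W -> G -> P <- C
  P6: J <- Q -> Z <- G -> P <- C
  P7: J <- Q -> Z -> C
  P8: J <- Q -> C
The empty set is not sufficient: P2 (J <- Q <- W -> N -> Z -> C) has no collider blocking it and no conditioned non-collider, so it is open.
Try {Q}:
  P1: blocked at chain node Q ∈ conditioning set.
  P2: blocked at chain node Q ∈ conditioning set.
  P3: blocked at chain node Q ∈ conditioning set.
  P4: blocked at chain node Q ∈ conditioning set.
  P5: blocked at fork node Q ∈ conditioning set.
  P6: blocked at fork node Q ∈ conditioning set.
  P7: blocked at fork node Q ∈ conditioning set.
  P8: blocked at fork node Q ∈ conditioning set.
{Q} contains no descendant of J and blocks every backdoor path.
No other singleton works — e.g. {W} leaves P7 open — so {Q} is the unique smallest valid adjustment set.

{Q}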